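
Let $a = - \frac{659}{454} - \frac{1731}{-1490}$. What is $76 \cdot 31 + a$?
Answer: $\frac{398385931}{169115} \approx 2355.7$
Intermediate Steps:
$a = - \frac{49009}{169115}$ ($a = \left(-659\right) \frac{1}{454} - - \frac{1731}{1490} = - \frac{659}{454} + \frac{1731}{1490} = - \frac{49009}{169115} \approx -0.2898$)
$76 \cdot 31 + a = 76 \cdot 31 - \frac{49009}{169115} = 2356 - \frac{49009}{169115} = \frac{398385931}{169115}$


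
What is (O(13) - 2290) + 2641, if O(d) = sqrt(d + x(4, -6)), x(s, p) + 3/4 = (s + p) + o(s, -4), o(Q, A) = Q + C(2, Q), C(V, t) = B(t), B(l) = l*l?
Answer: 713/2 ≈ 356.50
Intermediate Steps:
B(l) = l**2
C(V, t) = t**2
o(Q, A) = Q + Q**2
x(s, p) = -3/4 + p + s + s*(1 + s) (x(s, p) = -3/4 + ((s + p) + s*(1 + s)) = -3/4 + ((p + s) + s*(1 + s)) = -3/4 + (p + s + s*(1 + s)) = -3/4 + p + s + s*(1 + s))
O(d) = sqrt(69/4 + d) (O(d) = sqrt(d + (-3/4 - 6 + 4**2 + 2*4)) = sqrt(d + (-3/4 - 6 + 16 + 8)) = sqrt(d + 69/4) = sqrt(69/4 + d))
(O(13) - 2290) + 2641 = (sqrt(69 + 4*13)/2 - 2290) + 2641 = (sqrt(69 + 52)/2 - 2290) + 2641 = (sqrt(121)/2 - 2290) + 2641 = ((1/2)*11 - 2290) + 2641 = (11/2 - 2290) + 2641 = -4569/2 + 2641 = 713/2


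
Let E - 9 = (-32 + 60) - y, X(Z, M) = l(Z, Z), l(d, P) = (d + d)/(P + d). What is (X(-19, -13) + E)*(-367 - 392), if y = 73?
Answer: 26565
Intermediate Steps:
l(d, P) = 2*d/(P + d) (l(d, P) = (2*d)/(P + d) = 2*d/(P + d))
X(Z, M) = 1 (X(Z, M) = 2*Z/(Z + Z) = 2*Z/((2*Z)) = 2*Z*(1/(2*Z)) = 1)
E = -36 (E = 9 + ((-32 + 60) - 1*73) = 9 + (28 - 73) = 9 - 45 = -36)
(X(-19, -13) + E)*(-367 - 392) = (1 - 36)*(-367 - 392) = -35*(-759) = 26565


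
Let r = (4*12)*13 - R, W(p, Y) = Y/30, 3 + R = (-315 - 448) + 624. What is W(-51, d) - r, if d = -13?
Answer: -22993/30 ≈ -766.43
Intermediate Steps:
R = -142 (R = -3 + ((-315 - 448) + 624) = -3 + (-763 + 624) = -3 - 139 = -142)
W(p, Y) = Y/30 (W(p, Y) = Y*(1/30) = Y/30)
r = 766 (r = (4*12)*13 - 1*(-142) = 48*13 + 142 = 624 + 142 = 766)
W(-51, d) - r = (1/30)*(-13) - 1*766 = -13/30 - 766 = -22993/30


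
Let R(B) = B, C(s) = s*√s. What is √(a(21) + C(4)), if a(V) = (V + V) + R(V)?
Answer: √71 ≈ 8.4261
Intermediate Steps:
C(s) = s^(3/2)
a(V) = 3*V (a(V) = (V + V) + V = 2*V + V = 3*V)
√(a(21) + C(4)) = √(3*21 + 4^(3/2)) = √(63 + 8) = √71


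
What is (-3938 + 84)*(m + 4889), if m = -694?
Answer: -16167530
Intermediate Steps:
(-3938 + 84)*(m + 4889) = (-3938 + 84)*(-694 + 4889) = -3854*4195 = -16167530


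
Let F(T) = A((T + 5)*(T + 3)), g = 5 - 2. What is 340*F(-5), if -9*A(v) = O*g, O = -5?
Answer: 1700/3 ≈ 566.67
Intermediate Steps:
g = 3
A(v) = 5/3 (A(v) = -(-5)*3/9 = -1/9*(-15) = 5/3)
F(T) = 5/3
340*F(-5) = 340*(5/3) = 1700/3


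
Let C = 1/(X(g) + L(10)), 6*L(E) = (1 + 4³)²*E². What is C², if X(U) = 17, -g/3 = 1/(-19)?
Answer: 9/44648112601 ≈ 2.0158e-10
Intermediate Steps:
g = 3/19 (g = -3/(-19) = -3*(-1/19) = 3/19 ≈ 0.15789)
L(E) = 4225*E²/6 (L(E) = ((1 + 4³)²*E²)/6 = ((1 + 64)²*E²)/6 = (65²*E²)/6 = (4225*E²)/6 = 4225*E²/6)
C = 3/211301 (C = 1/(17 + (4225/6)*10²) = 1/(17 + (4225/6)*100) = 1/(17 + 211250/3) = 1/(211301/3) = 3/211301 ≈ 1.4198e-5)
C² = (3/211301)² = 9/44648112601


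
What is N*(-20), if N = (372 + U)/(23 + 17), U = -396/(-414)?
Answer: -4289/23 ≈ -186.48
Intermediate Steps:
U = 22/23 (U = -396*(-1/414) = 22/23 ≈ 0.95652)
N = 4289/460 (N = (372 + 22/23)/(23 + 17) = (8578/23)/40 = (8578/23)*(1/40) = 4289/460 ≈ 9.3239)
N*(-20) = (4289/460)*(-20) = -4289/23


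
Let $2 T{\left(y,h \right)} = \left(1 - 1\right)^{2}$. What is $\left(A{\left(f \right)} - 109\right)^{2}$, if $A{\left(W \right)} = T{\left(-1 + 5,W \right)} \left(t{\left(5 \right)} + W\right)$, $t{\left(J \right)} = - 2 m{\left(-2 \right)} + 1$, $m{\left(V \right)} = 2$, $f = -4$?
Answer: $11881$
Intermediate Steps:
$T{\left(y,h \right)} = 0$ ($T{\left(y,h \right)} = \frac{\left(1 - 1\right)^{2}}{2} = \frac{0^{2}}{2} = \frac{1}{2} \cdot 0 = 0$)
$t{\left(J \right)} = -3$ ($t{\left(J \right)} = \left(-2\right) 2 + 1 = -4 + 1 = -3$)
$A{\left(W \right)} = 0$ ($A{\left(W \right)} = 0 \left(-3 + W\right) = 0$)
$\left(A{\left(f \right)} - 109\right)^{2} = \left(0 - 109\right)^{2} = \left(-109\right)^{2} = 11881$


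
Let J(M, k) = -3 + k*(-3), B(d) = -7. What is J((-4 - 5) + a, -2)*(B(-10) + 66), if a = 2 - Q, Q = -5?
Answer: 177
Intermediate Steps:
a = 7 (a = 2 - 1*(-5) = 2 + 5 = 7)
J(M, k) = -3 - 3*k
J((-4 - 5) + a, -2)*(B(-10) + 66) = (-3 - 3*(-2))*(-7 + 66) = (-3 + 6)*59 = 3*59 = 177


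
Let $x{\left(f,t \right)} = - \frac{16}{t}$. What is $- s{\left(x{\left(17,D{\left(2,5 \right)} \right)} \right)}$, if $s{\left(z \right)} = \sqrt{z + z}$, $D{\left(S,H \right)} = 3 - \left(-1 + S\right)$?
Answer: $- 4 i \approx - 4.0 i$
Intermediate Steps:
$D{\left(S,H \right)} = 4 - S$
$s{\left(z \right)} = \sqrt{2} \sqrt{z}$ ($s{\left(z \right)} = \sqrt{2 z} = \sqrt{2} \sqrt{z}$)
$- s{\left(x{\left(17,D{\left(2,5 \right)} \right)} \right)} = - \sqrt{2} \sqrt{- \frac{16}{4 - 2}} = - \sqrt{2} \sqrt{- \frac{16}{2}} = - \sqrt{2} \sqrt{\left(-16\right) \frac{1}{2}} = - \sqrt{2} \sqrt{-8} = - \sqrt{2} \cdot 2 i \sqrt{2} = - 4 i$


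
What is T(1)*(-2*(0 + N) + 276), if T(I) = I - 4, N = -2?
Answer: -840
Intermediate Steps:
T(I) = -4 + I
T(1)*(-2*(0 + N) + 276) = (-4 + 1)*(-2*(0 - 2) + 276) = -3*(-2*(-2) + 276) = -3*(4 + 276) = -3*280 = -840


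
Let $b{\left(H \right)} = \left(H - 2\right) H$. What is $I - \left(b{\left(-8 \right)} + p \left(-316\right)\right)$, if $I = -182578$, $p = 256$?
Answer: $-101762$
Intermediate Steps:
$b{\left(H \right)} = H \left(-2 + H\right)$ ($b{\left(H \right)} = \left(-2 + H\right) H = H \left(-2 + H\right)$)
$I - \left(b{\left(-8 \right)} + p \left(-316\right)\right) = -182578 - \left(- 8 \left(-2 - 8\right) + 256 \left(-316\right)\right) = -182578 - \left(\left(-8\right) \left(-10\right) - 80896\right) = -182578 - \left(80 - 80896\right) = -182578 - -80816 = -182578 + 80816 = -101762$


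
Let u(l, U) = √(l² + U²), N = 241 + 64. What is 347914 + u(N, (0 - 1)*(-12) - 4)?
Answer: 347914 + √93089 ≈ 3.4822e+5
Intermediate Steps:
N = 305
u(l, U) = √(U² + l²)
347914 + u(N, (0 - 1)*(-12) - 4) = 347914 + √(((0 - 1)*(-12) - 4)² + 305²) = 347914 + √((-1*(-12) - 4)² + 93025) = 347914 + √((12 - 4)² + 93025) = 347914 + √(8² + 93025) = 347914 + √(64 + 93025) = 347914 + √93089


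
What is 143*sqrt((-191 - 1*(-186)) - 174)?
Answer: 143*I*sqrt(179) ≈ 1913.2*I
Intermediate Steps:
143*sqrt((-191 - 1*(-186)) - 174) = 143*sqrt((-191 + 186) - 174) = 143*sqrt(-5 - 174) = 143*sqrt(-179) = 143*(I*sqrt(179)) = 143*I*sqrt(179)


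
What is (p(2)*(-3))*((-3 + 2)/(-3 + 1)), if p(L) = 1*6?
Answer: -9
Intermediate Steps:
p(L) = 6
(p(2)*(-3))*((-3 + 2)/(-3 + 1)) = (6*(-3))*((-3 + 2)/(-3 + 1)) = -(-18)/(-2) = -(-18)*(-1)/2 = -18*½ = -9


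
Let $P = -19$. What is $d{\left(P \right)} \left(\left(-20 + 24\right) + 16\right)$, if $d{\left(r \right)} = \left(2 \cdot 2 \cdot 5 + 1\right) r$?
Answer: $-7980$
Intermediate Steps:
$d{\left(r \right)} = 21 r$ ($d{\left(r \right)} = \left(2 \cdot 10 + 1\right) r = \left(20 + 1\right) r = 21 r$)
$d{\left(P \right)} \left(\left(-20 + 24\right) + 16\right) = 21 \left(-19\right) \left(\left(-20 + 24\right) + 16\right) = - 399 \left(4 + 16\right) = \left(-399\right) 20 = -7980$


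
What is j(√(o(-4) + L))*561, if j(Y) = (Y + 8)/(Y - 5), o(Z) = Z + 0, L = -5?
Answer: -1023/2 - 1287*I/2 ≈ -511.5 - 643.5*I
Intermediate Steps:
o(Z) = Z
j(Y) = (8 + Y)/(-5 + Y)
j(√(o(-4) + L))*561 = ((8 + √(-4 - 5))/(-5 + √(-4 - 5)))*561 = ((8 + √(-9))/(-5 + √(-9)))*561 = ((8 + 3*I)/(-5 + 3*I))*561 = (((-5 - 3*I)/34)*(8 + 3*I))*561 = ((-5 - 3*I)*(8 + 3*I)/34)*561 = 33*(-5 - 3*I)*(8 + 3*I)/2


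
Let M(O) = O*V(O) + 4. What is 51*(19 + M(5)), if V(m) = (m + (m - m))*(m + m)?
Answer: 13923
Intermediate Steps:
V(m) = 2*m**2 (V(m) = (m + 0)*(2*m) = m*(2*m) = 2*m**2)
M(O) = 4 + 2*O**3 (M(O) = O*(2*O**2) + 4 = 2*O**3 + 4 = 4 + 2*O**3)
51*(19 + M(5)) = 51*(19 + (4 + 2*5**3)) = 51*(19 + (4 + 2*125)) = 51*(19 + (4 + 250)) = 51*(19 + 254) = 51*273 = 13923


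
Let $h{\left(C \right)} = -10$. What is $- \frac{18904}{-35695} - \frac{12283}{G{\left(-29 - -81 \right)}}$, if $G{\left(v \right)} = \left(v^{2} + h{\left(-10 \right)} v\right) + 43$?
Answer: $- \frac{396342477}{79492765} \approx -4.9859$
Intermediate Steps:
$G{\left(v \right)} = 43 + v^{2} - 10 v$ ($G{\left(v \right)} = \left(v^{2} - 10 v\right) + 43 = 43 + v^{2} - 10 v$)
$- \frac{18904}{-35695} - \frac{12283}{G{\left(-29 - -81 \right)}} = - \frac{18904}{-35695} - \frac{12283}{43 + \left(-29 - -81\right)^{2} - 10 \left(-29 - -81\right)} = \left(-18904\right) \left(- \frac{1}{35695}\right) - \frac{12283}{43 + \left(-29 + 81\right)^{2} - 10 \left(-29 + 81\right)} = \frac{18904}{35695} - \frac{12283}{43 + 52^{2} - 520} = \frac{18904}{35695} - \frac{12283}{43 + 2704 - 520} = \frac{18904}{35695} - \frac{12283}{2227} = - \frac{396342477}{79492765}$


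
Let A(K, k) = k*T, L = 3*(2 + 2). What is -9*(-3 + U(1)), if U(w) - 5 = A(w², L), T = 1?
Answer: -126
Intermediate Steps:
L = 12 (L = 3*4 = 12)
A(K, k) = k (A(K, k) = k*1 = k)
U(w) = 17 (U(w) = 5 + 12 = 17)
-9*(-3 + U(1)) = -9*(-3 + 17) = -9*14 = -126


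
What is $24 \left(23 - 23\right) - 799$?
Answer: $-799$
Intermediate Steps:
$24 \left(23 - 23\right) - 799 = 24 \cdot 0 - 799 = 0 - 799 = -799$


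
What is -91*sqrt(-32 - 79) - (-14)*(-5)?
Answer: -70 - 91*I*sqrt(111) ≈ -70.0 - 958.74*I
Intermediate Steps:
-91*sqrt(-32 - 79) - (-14)*(-5) = -91*I*sqrt(111) - 7*10 = -91*I*sqrt(111) - 70 = -70 - 91*I*sqrt(111)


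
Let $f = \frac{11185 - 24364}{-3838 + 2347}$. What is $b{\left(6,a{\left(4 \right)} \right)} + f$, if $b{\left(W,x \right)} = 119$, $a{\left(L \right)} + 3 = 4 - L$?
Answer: $\frac{63536}{497} \approx 127.84$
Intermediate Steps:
$a{\left(L \right)} = 1 - L$ ($a{\left(L \right)} = -3 - \left(-4 + L\right) = 1 - L$)
$f = \frac{4393}{497}$ ($f = - \frac{13179}{-1491} = \left(-13179\right) \left(- \frac{1}{1491}\right) = \frac{4393}{497} \approx 8.839$)
$b{\left(6,a{\left(4 \right)} \right)} + f = 119 + \frac{4393}{497} = \frac{63536}{497}$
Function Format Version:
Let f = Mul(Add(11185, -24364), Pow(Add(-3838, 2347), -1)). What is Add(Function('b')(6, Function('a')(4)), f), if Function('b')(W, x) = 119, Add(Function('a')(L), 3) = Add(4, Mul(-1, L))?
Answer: Rational(63536, 497) ≈ 127.84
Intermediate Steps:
Function('a')(L) = Add(1, Mul(-1, L)) (Function('a')(L) = Add(-3, Add(4, Mul(-1, L))) = Add(1, Mul(-1, L)))
f = Rational(4393, 497) (f = Mul(-13179, Pow(-1491, -1)) = Mul(-13179, Rational(-1, 1491)) = Rational(4393, 497) ≈ 8.8390)
Add(Function('b')(6, Function('a')(4)), f) = Add(119, Rational(4393, 497)) = Rational(63536, 497)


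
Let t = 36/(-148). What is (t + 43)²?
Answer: 2502724/1369 ≈ 1828.1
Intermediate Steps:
t = -9/37 (t = 36*(-1/148) = -9/37 ≈ -0.24324)
(t + 43)² = (-9/37 + 43)² = (1582/37)² = 2502724/1369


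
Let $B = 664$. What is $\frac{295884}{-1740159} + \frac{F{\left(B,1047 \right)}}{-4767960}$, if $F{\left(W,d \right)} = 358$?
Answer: $- \frac{78410336309}{460944916980} \approx -0.17011$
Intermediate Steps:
$\frac{295884}{-1740159} + \frac{F{\left(B,1047 \right)}}{-4767960} = \frac{295884}{-1740159} + \frac{358}{-4767960} = 295884 \left(- \frac{1}{1740159}\right) + 358 \left(- \frac{1}{4767960}\right) = - \frac{32876}{193351} - \frac{179}{2383980} = - \frac{78410336309}{460944916980}$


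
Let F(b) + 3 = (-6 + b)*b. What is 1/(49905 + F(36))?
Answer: 1/50982 ≈ 1.9615e-5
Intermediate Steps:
F(b) = -3 + b*(-6 + b) (F(b) = -3 + (-6 + b)*b = -3 + b*(-6 + b))
1/(49905 + F(36)) = 1/(49905 + (-3 + 36² - 6*36)) = 1/(49905 + (-3 + 1296 - 216)) = 1/(49905 + 1077) = 1/50982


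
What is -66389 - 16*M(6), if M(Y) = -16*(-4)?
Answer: -67413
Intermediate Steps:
M(Y) = 64
-66389 - 16*M(6) = -66389 - 16*64 = -66389 - 1024 = -67413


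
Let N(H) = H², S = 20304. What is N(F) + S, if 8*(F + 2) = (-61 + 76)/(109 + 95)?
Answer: 6009857433/295936 ≈ 20308.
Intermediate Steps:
F = -1083/544 (F = -2 + ((-61 + 76)/(109 + 95))/8 = -2 + (15/204)/8 = -2 + (15*(1/204))/8 = -2 + (⅛)*(5/68) = -2 + 5/544 = -1083/544 ≈ -1.9908)
N(F) + S = (-1083/544)² + 20304 = 1172889/295936 + 20304 = 6009857433/295936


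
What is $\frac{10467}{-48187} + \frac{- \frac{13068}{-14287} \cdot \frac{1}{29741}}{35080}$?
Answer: $- \frac{39004833421541601}{179566821025103330} \approx -0.21722$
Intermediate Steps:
$\frac{10467}{-48187} + \frac{- \frac{13068}{-14287} \cdot \frac{1}{29741}}{35080} = 10467 \left(- \frac{1}{48187}\right) + \left(-13068\right) \left(- \frac{1}{14287}\right) \frac{1}{29741} \cdot \frac{1}{35080} = - \frac{10467}{48187} + \frac{13068}{14287} \cdot \frac{1}{29741} \cdot \frac{1}{35080} = - \frac{10467}{48187} + \frac{13068}{424909667} \cdot \frac{1}{35080} = - \frac{10467}{48187} + \frac{3267}{3726457779590} = - \frac{39004833421541601}{179566821025103330}$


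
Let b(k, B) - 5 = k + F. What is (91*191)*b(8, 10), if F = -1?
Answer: 208572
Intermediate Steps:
b(k, B) = 4 + k (b(k, B) = 5 + (k - 1) = 5 + (-1 + k) = 4 + k)
(91*191)*b(8, 10) = (91*191)*(4 + 8) = 17381*12 = 208572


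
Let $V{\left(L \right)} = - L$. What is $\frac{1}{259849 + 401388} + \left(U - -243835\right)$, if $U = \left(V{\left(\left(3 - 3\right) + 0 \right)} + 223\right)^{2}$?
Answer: $\frac{194115378669}{661237} \approx 2.9356 \cdot 10^{5}$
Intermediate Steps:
$U = 49729$ ($U = \left(- (\left(3 - 3\right) + 0) + 223\right)^{2} = \left(- (0 + 0) + 223\right)^{2} = \left(\left(-1\right) 0 + 223\right)^{2} = \left(0 + 223\right)^{2} = 223^{2} = 49729$)
$\frac{1}{259849 + 401388} + \left(U - -243835\right) = \frac{1}{259849 + 401388} + \left(49729 - -243835\right) = \frac{1}{661237} + \left(49729 + 243835\right) = \frac{1}{661237} + 293564 = \frac{194115378669}{661237}$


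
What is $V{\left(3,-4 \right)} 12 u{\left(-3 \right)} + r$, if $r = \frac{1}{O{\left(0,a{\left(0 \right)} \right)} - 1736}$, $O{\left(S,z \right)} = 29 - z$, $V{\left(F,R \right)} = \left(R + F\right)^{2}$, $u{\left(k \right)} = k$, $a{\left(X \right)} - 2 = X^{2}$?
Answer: $- \frac{61525}{1709} \approx -36.001$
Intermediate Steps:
$a{\left(X \right)} = 2 + X^{2}$
$V{\left(F,R \right)} = \left(F + R\right)^{2}$
$r = - \frac{1}{1709}$ ($r = \frac{1}{\left(29 - \left(2 + 0^{2}\right)\right) - 1736} = \frac{1}{\left(29 - \left(2 + 0\right)\right) - 1736} = \frac{1}{\left(29 - 2\right) - 1736} = \frac{1}{27 - 1736} = \frac{1}{-1709} = - \frac{1}{1709} \approx -0.00058514$)
$V{\left(3,-4 \right)} 12 u{\left(-3 \right)} + r = \left(3 - 4\right)^{2} \cdot 12 \left(-3\right) - \frac{1}{1709} = \left(-1\right)^{2} \cdot 12 \left(-3\right) - \frac{1}{1709} = 1 \cdot 12 \left(-3\right) - \frac{1}{1709} = 12 \left(-3\right) - \frac{1}{1709} = -36 - \frac{1}{1709} = - \frac{61525}{1709}$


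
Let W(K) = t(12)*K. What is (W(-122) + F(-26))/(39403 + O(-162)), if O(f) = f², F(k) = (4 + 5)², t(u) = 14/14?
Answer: -41/65647 ≈ -0.00062455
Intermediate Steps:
t(u) = 1 (t(u) = 14*(1/14) = 1)
F(k) = 81 (F(k) = 9² = 81)
W(K) = K (W(K) = 1*K = K)
(W(-122) + F(-26))/(39403 + O(-162)) = (-122 + 81)/(39403 + (-162)²) = -41/(39403 + 26244) = -41/65647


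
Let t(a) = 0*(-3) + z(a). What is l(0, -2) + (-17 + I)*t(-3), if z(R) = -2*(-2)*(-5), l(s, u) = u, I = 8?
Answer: 178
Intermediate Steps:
z(R) = -20 (z(R) = 4*(-5) = -20)
t(a) = -20 (t(a) = 0*(-3) - 20 = 0 - 20 = -20)
l(0, -2) + (-17 + I)*t(-3) = -2 + (-17 + 8)*(-20) = -2 - 9*(-20) = -2 + 180 = 178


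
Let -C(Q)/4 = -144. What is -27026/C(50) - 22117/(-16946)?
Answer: -111310801/2440224 ≈ -45.615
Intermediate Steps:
C(Q) = 576 (C(Q) = -4*(-144) = 576)
-27026/C(50) - 22117/(-16946) = -27026/576 - 22117/(-16946) = -27026*1/576 - 22117*(-1/16946) = -13513/288 + 22117/16946 = -111310801/2440224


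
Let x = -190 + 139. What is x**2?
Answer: 2601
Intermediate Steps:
x = -51
x**2 = (-51)**2 = 2601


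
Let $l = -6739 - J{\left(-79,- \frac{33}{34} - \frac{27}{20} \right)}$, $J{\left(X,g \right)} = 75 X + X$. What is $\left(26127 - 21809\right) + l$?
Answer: $3583$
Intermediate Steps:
$J{\left(X,g \right)} = 76 X$
$l = -735$ ($l = -6739 - 76 \left(-79\right) = -6739 - -6004 = -6739 + 6004 = -735$)
$\left(26127 - 21809\right) + l = \left(26127 - 21809\right) - 735 = 4318 - 735 = 3583$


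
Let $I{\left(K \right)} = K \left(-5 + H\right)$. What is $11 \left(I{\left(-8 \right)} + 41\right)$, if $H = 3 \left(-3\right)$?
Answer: $1683$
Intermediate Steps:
$H = -9$
$I{\left(K \right)} = - 14 K$ ($I{\left(K \right)} = K \left(-5 - 9\right) = K \left(-14\right) = - 14 K$)
$11 \left(I{\left(-8 \right)} + 41\right) = 11 \left(\left(-14\right) \left(-8\right) + 41\right) = 11 \left(112 + 41\right) = 11 \cdot 153 = 1683$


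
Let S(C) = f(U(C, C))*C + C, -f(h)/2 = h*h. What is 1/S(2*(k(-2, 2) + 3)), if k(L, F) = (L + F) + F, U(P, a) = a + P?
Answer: -1/7990 ≈ -0.00012516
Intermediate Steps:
U(P, a) = P + a
k(L, F) = L + 2*F (k(L, F) = (F + L) + F = L + 2*F)
f(h) = -2*h**2 (f(h) = -2*h*h = -2*h**2)
S(C) = C - 8*C**3 (S(C) = (-2*(C + C)**2)*C + C = (-2*4*C**2)*C + C = (-8*C**2)*C + C = -8*C**3 + C = C - 8*C**3)
1/S(2*(k(-2, 2) + 3)) = 1/(2*((-2 + 2*2) + 3) - 8*8*((-2 + 2*2) + 3)**3) = 1/(2*((-2 + 4) + 3) - 8*8*((-2 + 4) + 3)**3) = 1/(2*(2 + 3) - 8*8*(2 + 3)**3) = 1/(2*5 - 8*(2*5)**3) = 1/(10 - 8*10**3) = 1/(10 - 8*1000) = 1/(10 - 8000) = 1/(-7990) = -1/7990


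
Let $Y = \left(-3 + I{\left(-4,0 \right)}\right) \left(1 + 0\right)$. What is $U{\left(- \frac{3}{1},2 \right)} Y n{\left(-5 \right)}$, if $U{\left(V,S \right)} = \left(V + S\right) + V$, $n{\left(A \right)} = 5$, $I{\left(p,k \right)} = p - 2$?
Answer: $180$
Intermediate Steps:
$I{\left(p,k \right)} = -2 + p$
$U{\left(V,S \right)} = S + 2 V$ ($U{\left(V,S \right)} = \left(S + V\right) + V = S + 2 V$)
$Y = -9$ ($Y = \left(-3 - 6\right) \left(1 + 0\right) = \left(-3 - 6\right) 1 = \left(-9\right) 1 = -9$)
$U{\left(- \frac{3}{1},2 \right)} Y n{\left(-5 \right)} = \left(2 + 2 \left(- \frac{3}{1}\right)\right) \left(-9\right) 5 = \left(2 + 2 \left(\left(-3\right) 1\right)\right) \left(-9\right) 5 = \left(2 + 2 \left(-3\right)\right) \left(-9\right) 5 = \left(2 - 6\right) \left(-9\right) 5 = \left(-4\right) \left(-9\right) 5 = 36 \cdot 5 = 180$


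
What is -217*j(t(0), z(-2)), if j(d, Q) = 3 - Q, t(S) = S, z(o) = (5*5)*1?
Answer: 4774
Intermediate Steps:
z(o) = 25 (z(o) = 25*1 = 25)
-217*j(t(0), z(-2)) = -217*(3 - 1*25) = -217*(3 - 25) = -217*(-22) = 4774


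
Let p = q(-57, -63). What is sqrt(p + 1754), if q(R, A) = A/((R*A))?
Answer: sqrt(5698689)/57 ≈ 41.881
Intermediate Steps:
q(R, A) = 1/R (q(R, A) = A/((A*R)) = A*(1/(A*R)) = 1/R)
p = -1/57 (p = 1/(-57) = -1/57 ≈ -0.017544)
sqrt(p + 1754) = sqrt(-1/57 + 1754) = sqrt(99977/57) = sqrt(5698689)/57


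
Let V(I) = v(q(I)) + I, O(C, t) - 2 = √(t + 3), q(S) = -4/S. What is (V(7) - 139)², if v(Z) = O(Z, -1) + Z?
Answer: 835494/49 - 1828*√2/7 ≈ 16682.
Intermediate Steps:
q(S) = -4/S
O(C, t) = 2 + √(3 + t) (O(C, t) = 2 + √(t + 3) = 2 + √(3 + t))
v(Z) = 2 + Z + √2 (v(Z) = (2 + √(3 - 1)) + Z = (2 + √2) + Z = 2 + Z + √2)
V(I) = 2 + I + √2 - 4/I (V(I) = (2 - 4/I + √2) + I = (2 + √2 - 4/I) + I = 2 + I + √2 - 4/I)
(V(7) - 139)² = ((2 + 7 + √2 - 4/7) - 139)² = ((59/7 + √2) - 139)² = (-914/7 + √2)²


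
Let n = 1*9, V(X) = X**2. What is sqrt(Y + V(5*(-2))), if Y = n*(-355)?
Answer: I*sqrt(3095) ≈ 55.633*I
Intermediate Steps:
n = 9
Y = -3195 (Y = 9*(-355) = -3195)
sqrt(Y + V(5*(-2))) = sqrt(-3195 + (5*(-2))**2) = sqrt(-3195 + (-10)**2) = sqrt(-3195 + 100) = sqrt(-3095) = I*sqrt(3095)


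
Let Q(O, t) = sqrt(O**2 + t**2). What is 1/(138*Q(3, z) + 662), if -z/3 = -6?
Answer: -331/2951704 + 207*sqrt(37)/2951704 ≈ 0.00031444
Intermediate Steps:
z = 18 (z = -3*(-6) = 18)
1/(138*Q(3, z) + 662) = 1/(138*sqrt(3**2 + 18**2) + 662) = 1/(138*sqrt(9 + 324) + 662) = 1/(138*sqrt(333) + 662) = 1/(138*(3*sqrt(37)) + 662) = 1/(414*sqrt(37) + 662) = 1/(662 + 414*sqrt(37))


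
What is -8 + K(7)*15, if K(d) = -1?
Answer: -23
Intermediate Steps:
-8 + K(7)*15 = -8 - 1*15 = -8 - 15 = -23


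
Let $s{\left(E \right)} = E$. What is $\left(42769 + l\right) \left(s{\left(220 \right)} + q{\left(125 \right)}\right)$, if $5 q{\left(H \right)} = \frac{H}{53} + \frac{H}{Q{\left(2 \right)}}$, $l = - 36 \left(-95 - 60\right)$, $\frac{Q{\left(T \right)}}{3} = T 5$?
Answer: $\frac{3402560875}{318} \approx 1.07 \cdot 10^{7}$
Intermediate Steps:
$Q{\left(T \right)} = 15 T$ ($Q{\left(T \right)} = 3 T 5 = 3 \cdot 5 T = 15 T$)
$l = 5580$ ($l = \left(-36\right) \left(-155\right) = 5580$)
$q{\left(H \right)} = \frac{83 H}{7950}$ ($q{\left(H \right)} = \frac{\frac{H}{53} + \frac{H}{15 \cdot 2}}{5} = \frac{H \frac{1}{53} + \frac{H}{30}}{5} = \frac{\frac{H}{53} + H \frac{1}{30}}{5} = \frac{\frac{H}{53} + \frac{H}{30}}{5} = \frac{\frac{83}{1590} H}{5} = \frac{83 H}{7950}$)
$\left(42769 + l\right) \left(s{\left(220 \right)} + q{\left(125 \right)}\right) = \left(42769 + 5580\right) \left(220 + \frac{83}{7950} \cdot 125\right) = 48349 \left(220 + \frac{415}{318}\right) = 48349 \cdot \frac{70375}{318} = \frac{3402560875}{318}$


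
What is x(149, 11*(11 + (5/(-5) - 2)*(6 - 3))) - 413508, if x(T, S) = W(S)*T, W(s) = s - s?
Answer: -413508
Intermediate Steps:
W(s) = 0
x(T, S) = 0 (x(T, S) = 0*T = 0)
x(149, 11*(11 + (5/(-5) - 2)*(6 - 3))) - 413508 = 0 - 413508 = -413508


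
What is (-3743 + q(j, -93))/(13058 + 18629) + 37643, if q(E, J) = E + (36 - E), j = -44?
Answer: 1192790034/31687 ≈ 37643.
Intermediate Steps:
q(E, J) = 36
(-3743 + q(j, -93))/(13058 + 18629) + 37643 = (-3743 + 36)/(13058 + 18629) + 37643 = -3707/31687 + 37643 = 1192790034/31687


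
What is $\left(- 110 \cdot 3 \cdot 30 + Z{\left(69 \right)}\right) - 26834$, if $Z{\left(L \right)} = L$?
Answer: $-36665$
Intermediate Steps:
$\left(- 110 \cdot 3 \cdot 30 + Z{\left(69 \right)}\right) - 26834 = \left(- 110 \cdot 3 \cdot 30 + 69\right) - 26834 = \left(\left(-110\right) 90 + 69\right) - 26834 = \left(-9900 + 69\right) - 26834 = -9831 - 26834 = -36665$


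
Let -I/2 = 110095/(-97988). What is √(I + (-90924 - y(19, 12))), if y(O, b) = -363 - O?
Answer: I*√217332712569082/48994 ≈ 300.9*I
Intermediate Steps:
I = 110095/48994 (I = -220190/(-97988) = -220190*(-1)/97988 = -2*(-110095/97988) = 110095/48994 ≈ 2.2471)
√(I + (-90924 - y(19, 12))) = √(110095/48994 + (-90924 - (-363 - 1*19))) = √(110095/48994 + (-90924 - (-363 - 19))) = √(110095/48994 + (-90924 - 1*(-382))) = √(110095/48994 + (-90924 + 382)) = √(110095/48994 - 90542) = √(-4435904653/48994) = I*√217332712569082/48994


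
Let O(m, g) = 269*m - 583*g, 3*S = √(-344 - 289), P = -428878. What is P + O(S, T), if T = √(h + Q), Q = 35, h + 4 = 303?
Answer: -428878 - 583*√334 + 269*I*√633/3 ≈ -4.3953e+5 + 2256.0*I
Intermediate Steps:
h = 299 (h = -4 + 303 = 299)
T = √334 (T = √(299 + 35) = √334 ≈ 18.276)
S = I*√633/3 (S = √(-344 - 289)/3 = √(-633)/3 = (I*√633)/3 = I*√633/3 ≈ 8.3865*I)
O(m, g) = -583*g + 269*m
P + O(S, T) = -428878 + (-583*√334 + 269*(I*√633/3)) = -428878 + (-583*√334 + 269*I*√633/3) = -428878 - 583*√334 + 269*I*√633/3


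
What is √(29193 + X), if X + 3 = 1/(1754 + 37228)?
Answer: √44357016736542/38982 ≈ 170.85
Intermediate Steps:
X = -116945/38982 (X = -3 + 1/(1754 + 37228) = -3 + 1/38982 = -116945/38982 ≈ -3.0000)
√(29193 + X) = √(29193 - 116945/38982) = √(1137884581/38982) = √44357016736542/38982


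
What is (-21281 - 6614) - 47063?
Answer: -74958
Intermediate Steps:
(-21281 - 6614) - 47063 = -27895 - 47063 = -74958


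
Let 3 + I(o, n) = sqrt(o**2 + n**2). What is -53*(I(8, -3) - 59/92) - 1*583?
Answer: -35881/92 - 53*sqrt(73) ≈ -842.84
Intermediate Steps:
I(o, n) = -3 + sqrt(n**2 + o**2) (I(o, n) = -3 + sqrt(o**2 + n**2) = -3 + sqrt(n**2 + o**2))
-53*(I(8, -3) - 59/92) - 1*583 = -53*((-3 + sqrt((-3)**2 + 8**2)) - 59/92) - 1*583 = -53*((-3 + sqrt(9 + 64)) - 59*1/92) - 583 = -53*((-3 + sqrt(73)) - 59/92) - 583 = -53*(-335/92 + sqrt(73)) - 583 = (17755/92 - 53*sqrt(73)) - 583 = -35881/92 - 53*sqrt(73)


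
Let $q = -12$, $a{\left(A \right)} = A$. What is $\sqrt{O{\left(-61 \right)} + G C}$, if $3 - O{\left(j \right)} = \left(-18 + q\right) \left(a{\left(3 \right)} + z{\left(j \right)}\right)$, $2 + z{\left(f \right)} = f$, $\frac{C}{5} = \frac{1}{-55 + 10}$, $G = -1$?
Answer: $\frac{2 i \sqrt{4043}}{3} \approx 42.39 i$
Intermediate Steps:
$C = - \frac{1}{9}$ ($C = \frac{5}{-55 + 10} = \frac{5}{-45} = 5 \left(- \frac{1}{45}\right) = - \frac{1}{9} \approx -0.11111$)
$z{\left(f \right)} = -2 + f$
$O{\left(j \right)} = 33 + 30 j$ ($O{\left(j \right)} = 3 - \left(-18 - 12\right) \left(3 + \left(-2 + j\right)\right) = 3 - - 30 \left(1 + j\right) = 3 - \left(-30 - 30 j\right) = 3 + \left(30 + 30 j\right) = 33 + 30 j$)
$\sqrt{O{\left(-61 \right)} + G C} = \sqrt{\left(33 + 30 \left(-61\right)\right) - - \frac{1}{9}} = \sqrt{\left(33 - 1830\right) + \frac{1}{9}} = \sqrt{-1797 + \frac{1}{9}} = \sqrt{- \frac{16172}{9}} = \frac{2 i \sqrt{4043}}{3}$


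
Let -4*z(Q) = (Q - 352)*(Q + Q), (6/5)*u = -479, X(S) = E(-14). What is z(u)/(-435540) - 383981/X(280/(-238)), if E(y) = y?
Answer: 172019503157/6271776 ≈ 27428.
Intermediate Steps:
X(S) = -14
u = -2395/6 (u = (5/6)*(-479) = -2395/6 ≈ -399.17)
z(Q) = -Q*(-352 + Q)/2 (z(Q) = -(Q - 352)*(Q + Q)/4 = -(-352 + Q)*2*Q/4 = -Q*(-352 + Q)/2)
z(u)/(-435540) - 383981/X(280/(-238)) = ((1/2)*(-2395/6)*(352 - 1*(-2395/6)))/(-435540) - 383981/(-14) = ((1/2)*(-2395/6)*(352 + 2395/6))*(-1/435540) - 383981*(-1/14) = ((1/2)*(-2395/6)*(4507/6))*(-1/435540) + 383981/14 = -10794265/72*(-1/435540) + 383981/14 = 2158853/6271776 + 383981/14 = 172019503157/6271776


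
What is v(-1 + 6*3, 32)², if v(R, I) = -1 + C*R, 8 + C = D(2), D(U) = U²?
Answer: 4761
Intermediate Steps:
C = -4 (C = -8 + 2² = -8 + 4 = -4)
v(R, I) = -1 - 4*R
v(-1 + 6*3, 32)² = (-1 - 4*(-1 + 6*3))² = (-1 - 4*(-1 + 18))² = (-1 - 4*17)² = (-1 - 68)² = (-69)² = 4761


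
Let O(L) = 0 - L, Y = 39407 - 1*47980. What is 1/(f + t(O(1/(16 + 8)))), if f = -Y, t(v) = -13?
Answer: 1/8560 ≈ 0.00011682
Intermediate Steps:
Y = -8573 (Y = 39407 - 47980 = -8573)
O(L) = -L
f = 8573 (f = -1*(-8573) = 8573)
1/(f + t(O(1/(16 + 8)))) = 1/(8573 - 13) = 1/8560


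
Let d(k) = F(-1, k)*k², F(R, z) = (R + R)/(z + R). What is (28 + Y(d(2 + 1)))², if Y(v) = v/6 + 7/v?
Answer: 214369/324 ≈ 661.63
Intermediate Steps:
F(R, z) = 2*R/(R + z) (F(R, z) = (2*R)/(R + z) = 2*R/(R + z))
d(k) = -2*k²/(-1 + k) (d(k) = (2*(-1)/(-1 + k))*k² = (-2/(-1 + k))*k² = -2*k²/(-1 + k))
Y(v) = 7/v + v/6 (Y(v) = v*(⅙) + 7/v = v/6 + 7/v = 7/v + v/6)
(28 + Y(d(2 + 1)))² = (28 + (7/((-2*(2 + 1)²/(-1 + (2 + 1)))) + (-2*(2 + 1)²/(-1 + (2 + 1)))/6))² = (28 + (7/((-2*3²/(-1 + 3))) + (-2*3²/(-1 + 3))/6))² = (28 + (7/((-2*9/2)) + (-2*9/2)/6))² = (28 + (7/((-2*9*½)) + (-2*9*½)/6))² = (28 + (7/(-9) + (⅙)*(-9)))² = (28 + (7*(-⅑) - 3/2))² = (28 + (-7/9 - 3/2))² = (28 - 41/18)² = (463/18)² = 214369/324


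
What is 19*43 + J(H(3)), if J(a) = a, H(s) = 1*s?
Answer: 820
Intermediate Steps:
H(s) = s
19*43 + J(H(3)) = 19*43 + 3 = 817 + 3 = 820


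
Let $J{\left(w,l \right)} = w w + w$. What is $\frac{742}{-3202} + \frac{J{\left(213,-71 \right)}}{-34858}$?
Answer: $- \frac{42954550}{27903829} \approx -1.5394$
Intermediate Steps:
$J{\left(w,l \right)} = w + w^{2}$ ($J{\left(w,l \right)} = w^{2} + w = w + w^{2}$)
$\frac{742}{-3202} + \frac{J{\left(213,-71 \right)}}{-34858} = \frac{742}{-3202} + \frac{213 \left(1 + 213\right)}{-34858} = 742 \left(- \frac{1}{3202}\right) + 213 \cdot 214 \left(- \frac{1}{34858}\right) = - \frac{371}{1601} + 45582 \left(- \frac{1}{34858}\right) = - \frac{371}{1601} - \frac{22791}{17429} = - \frac{42954550}{27903829}$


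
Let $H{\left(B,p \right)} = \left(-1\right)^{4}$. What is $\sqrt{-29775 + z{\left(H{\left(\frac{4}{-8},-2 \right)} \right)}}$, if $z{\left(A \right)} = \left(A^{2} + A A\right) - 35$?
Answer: $36 i \sqrt{23} \approx 172.65 i$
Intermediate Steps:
$H{\left(B,p \right)} = 1$
$z{\left(A \right)} = -35 + 2 A^{2}$ ($z{\left(A \right)} = \left(A^{2} + A^{2}\right) - 35 = 2 A^{2} - 35 = -35 + 2 A^{2}$)
$\sqrt{-29775 + z{\left(H{\left(\frac{4}{-8},-2 \right)} \right)}} = \sqrt{-29775 - \left(35 - 2 \cdot 1^{2}\right)} = \sqrt{-29775 + \left(-35 + 2 \cdot 1\right)} = \sqrt{-29775 + \left(-35 + 2\right)} = \sqrt{-29775 - 33} = \sqrt{-29808} = 36 i \sqrt{23}$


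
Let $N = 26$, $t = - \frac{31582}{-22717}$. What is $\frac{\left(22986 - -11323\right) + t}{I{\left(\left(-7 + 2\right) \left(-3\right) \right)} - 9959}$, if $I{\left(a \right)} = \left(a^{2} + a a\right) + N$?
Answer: $- \frac{779429135}{215425311} \approx -3.6181$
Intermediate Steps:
$t = \frac{31582}{22717}$ ($t = \left(-31582\right) \left(- \frac{1}{22717}\right) = \frac{31582}{22717} \approx 1.3902$)
$I{\left(a \right)} = 26 + 2 a^{2}$ ($I{\left(a \right)} = \left(a^{2} + a a\right) + 26 = \left(a^{2} + a^{2}\right) + 26 = 2 a^{2} + 26 = 26 + 2 a^{2}$)
$\frac{\left(22986 - -11323\right) + t}{I{\left(\left(-7 + 2\right) \left(-3\right) \right)} - 9959} = \frac{\left(22986 - -11323\right) + \frac{31582}{22717}}{\left(26 + 2 \left(\left(-7 + 2\right) \left(-3\right)\right)^{2}\right) - 9959} = \frac{\left(22986 + 11323\right) + \frac{31582}{22717}}{\left(26 + 2 \left(\left(-5\right) \left(-3\right)\right)^{2}\right) - 9959} = \frac{34309 + \frac{31582}{22717}}{\left(26 + 2 \cdot 15^{2}\right) - 9959} = \frac{779429135}{22717 \left(\left(26 + 2 \cdot 225\right) - 9959\right)} = \frac{779429135}{22717 \left(\left(26 + 450\right) - 9959\right)} = \frac{779429135}{22717 \left(476 - 9959\right)} = \frac{779429135}{22717 \left(-9483\right)} = \frac{779429135}{22717} \left(- \frac{1}{9483}\right) = - \frac{779429135}{215425311}$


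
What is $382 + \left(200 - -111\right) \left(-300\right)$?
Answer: $-92918$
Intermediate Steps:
$382 + \left(200 - -111\right) \left(-300\right) = 382 + \left(200 + 111\right) \left(-300\right) = 382 + 311 \left(-300\right) = 382 - 93300 = -92918$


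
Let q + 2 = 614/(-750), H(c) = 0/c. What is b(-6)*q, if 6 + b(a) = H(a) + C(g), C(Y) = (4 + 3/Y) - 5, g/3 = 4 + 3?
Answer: 2416/125 ≈ 19.328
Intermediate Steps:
H(c) = 0
g = 21 (g = 3*(4 + 3) = 3*7 = 21)
C(Y) = -1 + 3/Y
b(a) = -48/7 (b(a) = -6 + (0 + (3 - 1*21)/21) = -6 + (0 + (3 - 21)/21) = -6 + (0 + (1/21)*(-18)) = -6 + (0 - 6/7) = -6 - 6/7 = -48/7)
q = -1057/375 (q = -2 + 614/(-750) = -2 + 614*(-1/750) = -2 - 307/375 = -1057/375 ≈ -2.8187)
b(-6)*q = -48/7*(-1057/375) = 2416/125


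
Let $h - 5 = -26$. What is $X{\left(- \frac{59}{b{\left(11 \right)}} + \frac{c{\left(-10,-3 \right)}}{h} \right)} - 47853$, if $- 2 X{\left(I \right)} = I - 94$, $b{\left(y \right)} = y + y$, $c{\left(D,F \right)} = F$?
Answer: $- \frac{14723857}{308} \approx -47805.0$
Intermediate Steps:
$h = -21$ ($h = 5 - 26 = -21$)
$b{\left(y \right)} = 2 y$
$X{\left(I \right)} = 47 - \frac{I}{2}$ ($X{\left(I \right)} = - \frac{I - 94}{2} = - \frac{-94 + I}{2} = 47 - \frac{I}{2}$)
$X{\left(- \frac{59}{b{\left(11 \right)}} + \frac{c{\left(-10,-3 \right)}}{h} \right)} - 47853 = \left(47 - \frac{- \frac{59}{2 \cdot 11} - \frac{3}{-21}}{2}\right) - 47853 = \left(47 - \frac{- \frac{59}{22} - - \frac{1}{7}}{2}\right) - 47853 = \left(47 - \frac{\left(-59\right) \frac{1}{22} + \frac{1}{7}}{2}\right) - 47853 = \left(47 - \frac{- \frac{59}{22} + \frac{1}{7}}{2}\right) - 47853 = \left(47 - - \frac{391}{308}\right) - 47853 = \left(47 + \frac{391}{308}\right) - 47853 = \frac{14867}{308} - 47853 = - \frac{14723857}{308}$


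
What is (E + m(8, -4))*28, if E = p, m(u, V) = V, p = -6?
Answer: -280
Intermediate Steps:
E = -6
(E + m(8, -4))*28 = (-6 - 4)*28 = -10*28 = -280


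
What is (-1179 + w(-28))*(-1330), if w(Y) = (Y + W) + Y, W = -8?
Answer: 1653190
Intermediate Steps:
w(Y) = -8 + 2*Y (w(Y) = (Y - 8) + Y = (-8 + Y) + Y = -8 + 2*Y)
(-1179 + w(-28))*(-1330) = (-1179 + (-8 + 2*(-28)))*(-1330) = (-1179 + (-8 - 56))*(-1330) = (-1179 - 64)*(-1330) = -1243*(-1330) = 1653190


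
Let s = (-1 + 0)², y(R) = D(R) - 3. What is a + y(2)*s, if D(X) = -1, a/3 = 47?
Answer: 137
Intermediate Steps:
a = 141 (a = 3*47 = 141)
y(R) = -4 (y(R) = -1 - 3 = -4)
s = 1 (s = (-1)² = 1)
a + y(2)*s = 141 - 4*1 = 141 - 4 = 137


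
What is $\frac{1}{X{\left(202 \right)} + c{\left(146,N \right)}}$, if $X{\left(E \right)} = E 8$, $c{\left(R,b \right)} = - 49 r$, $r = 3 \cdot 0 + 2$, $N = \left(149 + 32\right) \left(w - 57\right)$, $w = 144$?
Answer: $\frac{1}{1518} \approx 0.00065876$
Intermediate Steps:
$N = 15747$ ($N = \left(149 + 32\right) \left(144 - 57\right) = 181 \cdot 87 = 15747$)
$r = 2$ ($r = 0 + 2 = 2$)
$c{\left(R,b \right)} = -98$ ($c{\left(R,b \right)} = \left(-49\right) 2 = -98$)
$X{\left(E \right)} = 8 E$
$\frac{1}{X{\left(202 \right)} + c{\left(146,N \right)}} = \frac{1}{8 \cdot 202 - 98} = \frac{1}{1616 - 98} = \frac{1}{1518}$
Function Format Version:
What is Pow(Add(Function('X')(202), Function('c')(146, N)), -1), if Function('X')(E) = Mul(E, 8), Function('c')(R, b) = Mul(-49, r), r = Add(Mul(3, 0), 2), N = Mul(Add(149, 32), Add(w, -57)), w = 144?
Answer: Rational(1, 1518) ≈ 0.00065876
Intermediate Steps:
N = 15747 (N = Mul(Add(149, 32), Add(144, -57)) = Mul(181, 87) = 15747)
r = 2 (r = Add(0, 2) = 2)
Function('c')(R, b) = -98 (Function('c')(R, b) = Mul(-49, 2) = -98)
Function('X')(E) = Mul(8, E)
Pow(Add(Function('X')(202), Function('c')(146, N)), -1) = Pow(Add(Mul(8, 202), -98), -1) = Pow(Add(1616, -98), -1) = Pow(1518, -1) = Rational(1, 1518)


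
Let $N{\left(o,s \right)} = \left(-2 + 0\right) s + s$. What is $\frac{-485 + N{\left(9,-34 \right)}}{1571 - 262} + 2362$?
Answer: $\frac{281037}{119} \approx 2361.7$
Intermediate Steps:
$N{\left(o,s \right)} = - s$ ($N{\left(o,s \right)} = - 2 s + s = - s$)
$\frac{-485 + N{\left(9,-34 \right)}}{1571 - 262} + 2362 = \frac{-485 - -34}{1571 - 262} + 2362 = \frac{-485 + 34}{1309} + 2362 = \left(-451\right) \frac{1}{1309} + 2362 = - \frac{41}{119} + 2362 = \frac{281037}{119}$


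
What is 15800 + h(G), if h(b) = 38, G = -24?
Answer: 15838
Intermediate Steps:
15800 + h(G) = 15800 + 38 = 15838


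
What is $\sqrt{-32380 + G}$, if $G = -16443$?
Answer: $i \sqrt{48823} \approx 220.96 i$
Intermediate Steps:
$\sqrt{-32380 + G} = \sqrt{-32380 - 16443} = \sqrt{-48823} = i \sqrt{48823}$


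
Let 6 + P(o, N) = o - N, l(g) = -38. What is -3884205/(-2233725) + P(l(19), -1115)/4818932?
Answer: 96000574813/55200866060 ≈ 1.7391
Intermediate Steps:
P(o, N) = -6 + o - N (P(o, N) = -6 + (o - N) = -6 + o - N)
-3884205/(-2233725) + P(l(19), -1115)/4818932 = -3884205/(-2233725) + (-6 - 38 - 1*(-1115))/4818932 = -3884205*(-1/2233725) + (-6 - 38 + 1115)*(1/4818932) = 19919/11455 + 1071*(1/4818932) = 19919/11455 + 1071/4818932 = 96000574813/55200866060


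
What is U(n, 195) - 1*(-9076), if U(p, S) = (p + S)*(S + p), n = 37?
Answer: 62900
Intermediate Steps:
U(p, S) = (S + p)² (U(p, S) = (S + p)*(S + p) = (S + p)²)
U(n, 195) - 1*(-9076) = (195 + 37)² - 1*(-9076) = 232² + 9076 = 53824 + 9076 = 62900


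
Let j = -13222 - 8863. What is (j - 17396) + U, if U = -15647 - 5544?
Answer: -60672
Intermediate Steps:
U = -21191
j = -22085
(j - 17396) + U = (-22085 - 17396) - 21191 = -39481 - 21191 = -60672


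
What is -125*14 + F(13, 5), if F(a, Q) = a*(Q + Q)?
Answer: -1620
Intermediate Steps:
F(a, Q) = 2*Q*a (F(a, Q) = a*(2*Q) = 2*Q*a)
-125*14 + F(13, 5) = -125*14 + 2*5*13 = -1750 + 130 = -1620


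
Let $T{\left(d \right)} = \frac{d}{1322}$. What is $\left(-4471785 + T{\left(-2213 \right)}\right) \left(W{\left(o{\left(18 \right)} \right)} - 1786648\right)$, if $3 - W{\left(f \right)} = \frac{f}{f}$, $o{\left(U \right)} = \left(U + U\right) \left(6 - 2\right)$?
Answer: $\frac{5281059350559509}{661} \approx 7.9895 \cdot 10^{12}$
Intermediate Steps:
$o{\left(U \right)} = 8 U$ ($o{\left(U \right)} = 2 U 4 = 8 U$)
$T{\left(d \right)} = \frac{d}{1322}$ ($T{\left(d \right)} = d \frac{1}{1322} = \frac{d}{1322}$)
$W{\left(f \right)} = 2$ ($W{\left(f \right)} = 3 - \frac{f}{f} = 3 - 1 = 2$)
$\left(-4471785 + T{\left(-2213 \right)}\right) \left(W{\left(o{\left(18 \right)} \right)} - 1786648\right) = \left(-4471785 + \frac{1}{1322} \left(-2213\right)\right) \left(2 - 1786648\right) = \left(-4471785 - \frac{2213}{1322}\right) \left(-1786646\right) = \left(- \frac{5911701983}{1322}\right) \left(-1786646\right) = \frac{5281059350559509}{661}$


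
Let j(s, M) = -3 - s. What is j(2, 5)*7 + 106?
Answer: 71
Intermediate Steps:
j(2, 5)*7 + 106 = (-3 - 1*2)*7 + 106 = (-3 - 2)*7 + 106 = -5*7 + 106 = -35 + 106 = 71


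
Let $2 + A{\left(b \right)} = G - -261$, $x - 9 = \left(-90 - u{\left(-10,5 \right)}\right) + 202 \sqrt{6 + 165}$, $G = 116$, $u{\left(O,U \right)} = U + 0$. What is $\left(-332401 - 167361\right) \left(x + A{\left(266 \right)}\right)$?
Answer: $-144431218 - 302855772 \sqrt{19} \approx -1.4645 \cdot 10^{9}$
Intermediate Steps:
$u{\left(O,U \right)} = U$
$x = -86 + 606 \sqrt{19}$ ($x = 9 + \left(\left(-90 - 5\right) + 202 \sqrt{6 + 165}\right) = 9 + \left(\left(-90 - 5\right) + 202 \sqrt{171}\right) = 9 - \left(95 - 202 \cdot 3 \sqrt{19}\right) = 9 - \left(95 - 606 \sqrt{19}\right) = -86 + 606 \sqrt{19} \approx 2555.5$)
$A{\left(b \right)} = 375$ ($A{\left(b \right)} = -2 + \left(116 - -261\right) = -2 + \left(116 + 261\right) = -2 + 377 = 375$)
$\left(-332401 - 167361\right) \left(x + A{\left(266 \right)}\right) = \left(-332401 - 167361\right) \left(\left(-86 + 606 \sqrt{19}\right) + 375\right) = - 499762 \left(289 + 606 \sqrt{19}\right) = -144431218 - 302855772 \sqrt{19}$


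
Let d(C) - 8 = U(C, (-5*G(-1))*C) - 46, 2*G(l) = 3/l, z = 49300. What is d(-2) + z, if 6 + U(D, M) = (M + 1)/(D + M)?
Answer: 837366/17 ≈ 49257.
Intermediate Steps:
G(l) = 3/(2*l) (G(l) = (3/l)/2 = 3/(2*l))
U(D, M) = -6 + (1 + M)/(D + M) (U(D, M) = -6 + (M + 1)/(D + M) = -6 + (1 + M)/(D + M))
d(C) = -38 + 2*(1 - 87*C/2)/(17*C) (d(C) = 8 + ((1 - 6*C - 5*(-15/(2*(-1)))*C)/(C + (-15/(2*(-1)))*C) - 46) = 8 + ((1 - 6*C - 5*(-15*(-1)/2)*C)/(C + (-15*(-1)/2)*C) - 46) = 8 + ((1 - 6*C - 5*(-5*(-3/2))*C)/(C + (-5*(-3/2))*C) - 46) = 8 + ((1 - 6*C - 75*C/2)/(C + 15*C/2) - 46) = 8 + ((1 - 6*C - 75*C/2)/((17*C/2)) - 46) = 8 + ((2/(17*C))*(1 - 87*C/2) - 46) = 8 + (2*(1 - 87*C/2)/(17*C) - 46) = 8 + (-46 + 2*(1 - 87*C/2)/(17*C)) = -38 + 2*(1 - 87*C/2)/(17*C))
d(-2) + z = (1/17)*(2 - 733*(-2))/(-2) + 49300 = (1/17)*(-½)*(2 + 1466) + 49300 = (1/17)*(-½)*1468 + 49300 = -734/17 + 49300 = 837366/17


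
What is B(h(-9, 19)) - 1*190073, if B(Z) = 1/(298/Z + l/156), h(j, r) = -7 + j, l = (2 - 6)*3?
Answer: -369692089/1945 ≈ -1.9007e+5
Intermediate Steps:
l = -12 (l = -4*3 = -12)
B(Z) = 1/(-1/13 + 298/Z) (B(Z) = 1/(298/Z - 12/156) = 1/(298/Z - 12*1/156) = 1/(298/Z - 1/13) = 1/(-1/13 + 298/Z))
B(h(-9, 19)) - 1*190073 = 13*(-7 - 9)/(3874 - (-7 - 9)) - 1*190073 = 13*(-16)/(3874 - 1*(-16)) - 190073 = 13*(-16)/(3874 + 16) - 190073 = 13*(-16)/3890 - 190073 = 13*(-16)*(1/3890) - 190073 = -104/1945 - 190073 = -369692089/1945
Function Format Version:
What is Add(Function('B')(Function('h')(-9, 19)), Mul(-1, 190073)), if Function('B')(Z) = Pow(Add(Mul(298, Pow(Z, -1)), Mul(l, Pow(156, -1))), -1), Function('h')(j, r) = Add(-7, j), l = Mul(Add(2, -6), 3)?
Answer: Rational(-369692089, 1945) ≈ -1.9007e+5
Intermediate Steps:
l = -12 (l = Mul(-4, 3) = -12)
Function('B')(Z) = Pow(Add(Rational(-1, 13), Mul(298, Pow(Z, -1))), -1) (Function('B')(Z) = Pow(Add(Mul(298, Pow(Z, -1)), Mul(-12, Pow(156, -1))), -1) = Pow(Add(Mul(298, Pow(Z, -1)), Mul(-12, Rational(1, 156))), -1) = Pow(Add(Mul(298, Pow(Z, -1)), Rational(-1, 13)), -1) = Pow(Add(Rational(-1, 13), Mul(298, Pow(Z, -1))), -1))
Add(Function('B')(Function('h')(-9, 19)), Mul(-1, 190073)) = Add(Mul(13, Add(-7, -9), Pow(Add(3874, Mul(-1, Add(-7, -9))), -1)), Mul(-1, 190073)) = Add(Mul(13, -16, Pow(Add(3874, Mul(-1, -16)), -1)), -190073) = Add(Mul(13, -16, Pow(Add(3874, 16), -1)), -190073) = Add(Mul(13, -16, Pow(3890, -1)), -190073) = Add(Mul(13, -16, Rational(1, 3890)), -190073) = Add(Rational(-104, 1945), -190073) = Rational(-369692089, 1945)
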